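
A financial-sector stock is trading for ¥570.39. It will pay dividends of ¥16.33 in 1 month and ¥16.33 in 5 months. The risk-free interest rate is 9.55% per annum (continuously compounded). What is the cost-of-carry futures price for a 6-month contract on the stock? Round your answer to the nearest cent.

¥564.83

PV(dividends) I = 16.33·e^(−0.0955·1/12) + 16.33·e^(−0.0955·5/12)
I = 16.2006 + 15.6930 = 31.8936
F = (S − I)·e^(rT) = (570.39 − 31.8936) · e^(0.0955·6/12)
= 538.4964 · e^0.047750 = 538.4964 × 1.048908 = ¥564.83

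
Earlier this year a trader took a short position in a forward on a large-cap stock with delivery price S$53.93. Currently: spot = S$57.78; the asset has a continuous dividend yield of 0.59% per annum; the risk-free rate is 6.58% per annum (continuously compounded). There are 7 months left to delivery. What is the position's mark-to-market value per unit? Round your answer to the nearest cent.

Current fair forward for the remaining 7 months: F = S·e^((r − q)·T), (r − q) = 0.0658 − 0.0059 = 0.0599
F = 57.78 · e^(0.0599 × 7/12) = 57.78 × 1.035559 = 59.8346
Value of long forward = (F − K)·e^(−rT) = (59.8346 − 53.93) · e^(−0.0658·7/12)
= 5.9046 × 0.962344 = 5.68
Short position value = −(long value) = -S$5.68

-S$5.68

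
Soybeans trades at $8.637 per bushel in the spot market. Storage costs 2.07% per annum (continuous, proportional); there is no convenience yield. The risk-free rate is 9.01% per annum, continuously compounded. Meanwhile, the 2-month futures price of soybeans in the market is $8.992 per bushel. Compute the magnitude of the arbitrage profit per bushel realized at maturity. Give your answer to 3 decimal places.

Fair futures: F* = S·e^(carry·T), with carry = (r + u) = 0.0901 + 0.0207 = 0.1108
F* = 8.637 · e^(0.1108 × 2/12) = 8.637 · e^0.018467 = 8.637 × 1.018639 = $8.7980
Market $8.992 > fair $8.7980: forward overpriced → cash-and-carry (buy spot, short the forward).
At maturity, profit = |F_mkt − F*| = |8.992 − 8.7980| = $0.194 per bushel

$0.194 per bushel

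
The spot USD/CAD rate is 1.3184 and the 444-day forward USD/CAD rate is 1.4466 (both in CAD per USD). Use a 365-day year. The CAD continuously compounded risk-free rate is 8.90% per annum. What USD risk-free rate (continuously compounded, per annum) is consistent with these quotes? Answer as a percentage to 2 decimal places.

1.27%

F = S·e^((r_CAD − r_USD)T) ⇒ r_USD = r_CAD − ln(F/S)/T
ln(1.4466/1.3184) = 0.092797; /(444/365) = 0.076286
r_USD = 0.0890 − 0.076286 = 0.012714
r_USD = 1.27%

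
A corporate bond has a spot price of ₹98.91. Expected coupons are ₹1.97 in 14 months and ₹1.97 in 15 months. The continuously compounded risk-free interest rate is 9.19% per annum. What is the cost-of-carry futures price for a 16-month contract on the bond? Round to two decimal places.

PV(coupons) I = 1.97·e^(−0.0919·14/12) + 1.97·e^(−0.0919·15/12)
I = 1.7697 + 1.7562 = 3.5259
F = (S − I)·e^(rT) = (98.91 − 3.5259) · e^(0.0919·16/12)
= 95.3841 · e^0.122533 = 95.3841 × 1.130356 = ₹107.82

₹107.82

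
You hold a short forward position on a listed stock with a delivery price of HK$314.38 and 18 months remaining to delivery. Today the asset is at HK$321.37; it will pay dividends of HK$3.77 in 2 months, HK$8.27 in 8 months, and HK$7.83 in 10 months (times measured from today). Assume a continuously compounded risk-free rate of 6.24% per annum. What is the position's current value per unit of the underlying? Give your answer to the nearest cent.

-HK$15.98

PV(remaining dividends) I = 3.77·e^(−0.0624·2/12) + 8.27·e^(−0.0624·8/12) + 7.83·e^(−0.0624·10/12) = 19.0973
Current forward F = (S − I)·e^(rT) = (321.37 − 19.0973)·e^(0.0624·18/12) = 302.2727 × 1.098120 = 331.9317
Value (long) = (F − K)·e^(−rT) = (331.9317 − 314.38) × 0.910647 = 15.9834
Short position value = −(long value) = -HK$15.98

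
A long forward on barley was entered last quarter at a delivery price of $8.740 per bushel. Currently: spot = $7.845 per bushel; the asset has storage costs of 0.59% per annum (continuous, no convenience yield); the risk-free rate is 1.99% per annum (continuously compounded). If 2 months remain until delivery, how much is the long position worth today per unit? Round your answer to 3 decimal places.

Current fair forward for the remaining 2 months: F = S·e^((r + u)·T), (r + u) = 0.0199 + 0.0059 = 0.0258
F = 7.845 · e^(0.0258 × 2/12) = 7.845 × 1.004309 = 7.8788
Value of long forward = (F − K)·e^(−rT) = (7.8788 − 8.740) · e^(−0.0199·2/12)
= -0.8612 × 0.996689 = -0.858

-$0.858 per bushel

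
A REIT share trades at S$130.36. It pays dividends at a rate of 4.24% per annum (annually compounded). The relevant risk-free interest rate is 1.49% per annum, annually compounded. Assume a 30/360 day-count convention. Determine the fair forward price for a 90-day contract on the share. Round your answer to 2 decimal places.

S$129.49

F = S · (1+r)^T / (1+q)^T
= 130.36 × 1.003704 / 1.010436 = 130.36 × 0.993338
F = S$129.49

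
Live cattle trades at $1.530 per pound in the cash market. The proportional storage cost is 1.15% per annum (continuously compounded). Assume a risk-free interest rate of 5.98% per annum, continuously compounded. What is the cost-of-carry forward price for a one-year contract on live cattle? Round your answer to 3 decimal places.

$1.643 per pound

Net carry = r + u − y = 0.0598 + 0.0115 − 0.0000 = 0.0713
F = S·e^((r+u−y)T) = 1.530 · e^(0.0713 × 12/12) = 1.530 · e^0.071300
= 1.530 × 1.073903 = $1.643 per pound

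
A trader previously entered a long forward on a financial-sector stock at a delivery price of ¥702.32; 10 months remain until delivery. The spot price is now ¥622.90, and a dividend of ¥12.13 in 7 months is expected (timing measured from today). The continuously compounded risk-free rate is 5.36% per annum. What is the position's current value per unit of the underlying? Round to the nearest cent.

PV(remaining dividends) I = 12.13·e^(−0.0536·7/12) = 11.7566
Current forward F = (S − I)·e^(rT) = (622.90 − 11.7566)·e^(0.0536·10/12) = 611.1434 × 1.045679 = 639.0598
Value (long) = (F − K)·e^(−rT) = (639.0598 − 702.32) × 0.956316 = -60.4967
Value = -¥60.50

-¥60.50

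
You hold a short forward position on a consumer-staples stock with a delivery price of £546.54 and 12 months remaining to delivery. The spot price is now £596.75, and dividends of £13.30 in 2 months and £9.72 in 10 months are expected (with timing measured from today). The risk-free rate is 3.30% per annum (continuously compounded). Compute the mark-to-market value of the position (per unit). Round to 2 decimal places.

PV(remaining dividends) I = 13.30·e^(−0.0330·2/12) + 9.72·e^(−0.0330·10/12) = 22.6834
Current forward F = (S − I)·e^(rT) = (596.75 − 22.6834)·e^(0.0330·12/12) = 574.0666 × 1.033551 = 593.3271
Value (long) = (F − K)·e^(−rT) = (593.3271 − 546.54) × 0.967539 = 45.2683
Short position value = −(long value) = -£45.27

-£45.27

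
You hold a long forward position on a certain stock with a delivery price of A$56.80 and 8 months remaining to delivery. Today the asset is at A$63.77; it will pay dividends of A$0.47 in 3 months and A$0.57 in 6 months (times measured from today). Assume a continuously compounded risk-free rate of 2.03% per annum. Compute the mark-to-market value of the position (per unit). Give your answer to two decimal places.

PV(remaining dividends) I = 0.47·e^(−0.0203·3/12) + 0.57·e^(−0.0203·6/12) = 1.0319
Current forward F = (S − I)·e^(rT) = (63.77 − 1.0319)·e^(0.0203·8/12) = 62.7381 × 1.013625 = 63.5929
Value (long) = (F − K)·e^(−rT) = (63.5929 − 56.80) × 0.986558 = 6.7016
Value = A$6.70

A$6.70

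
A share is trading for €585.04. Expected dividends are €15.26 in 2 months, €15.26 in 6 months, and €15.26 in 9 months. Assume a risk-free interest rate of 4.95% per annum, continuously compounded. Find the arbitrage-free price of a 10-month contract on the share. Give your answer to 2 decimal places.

€563.07

PV(dividends) I = 15.26·e^(−0.0495·2/12) + 15.26·e^(−0.0495·6/12) + 15.26·e^(−0.0495·9/12)
I = 15.1346 + 14.8870 + 14.7039 = 44.7255
F = (S − I)·e^(rT) = (585.04 − 44.7255) · e^(0.0495·10/12)
= 540.3145 · e^0.041250 = 540.3145 × 1.042113 = €563.07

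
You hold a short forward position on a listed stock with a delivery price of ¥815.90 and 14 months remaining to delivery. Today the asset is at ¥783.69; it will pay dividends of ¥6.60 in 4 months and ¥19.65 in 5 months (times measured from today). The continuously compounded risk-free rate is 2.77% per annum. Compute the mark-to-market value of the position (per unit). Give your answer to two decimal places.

PV(remaining dividends) I = 6.60·e^(−0.0277·4/12) + 19.65·e^(−0.0277·5/12) = 25.9639
Current forward F = (S − I)·e^(rT) = (783.69 − 25.9639)·e^(0.0277·14/12) = 757.7261 × 1.032845 = 782.6136
Value (long) = (F − K)·e^(−rT) = (782.6136 − 815.90) × 0.968200 = -32.2279
Short position value = −(long value) = ¥32.23

¥32.23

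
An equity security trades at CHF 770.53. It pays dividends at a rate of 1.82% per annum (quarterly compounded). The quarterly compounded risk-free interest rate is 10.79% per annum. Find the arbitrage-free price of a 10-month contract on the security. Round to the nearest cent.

CHF 829.37

F = S · (1+r/4)^(4T) / (1+q/4)^(4T)
= 770.53 × 1.092780 / 1.015247 = 770.53 × 1.076369
F = CHF 829.37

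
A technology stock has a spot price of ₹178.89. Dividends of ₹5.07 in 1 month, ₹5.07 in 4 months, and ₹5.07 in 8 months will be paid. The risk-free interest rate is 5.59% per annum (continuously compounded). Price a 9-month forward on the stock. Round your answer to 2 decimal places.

₹171.00

PV(dividends) I = 5.07·e^(−0.0559·1/12) + 5.07·e^(−0.0559·4/12) + 5.07·e^(−0.0559·8/12)
I = 5.0464 + 4.9764 + 4.8845 = 14.9073
F = (S − I)·e^(rT) = (178.89 − 14.9073) · e^(0.0559·9/12)
= 163.9827 · e^0.041925 = 163.9827 × 1.042816 = ₹171.00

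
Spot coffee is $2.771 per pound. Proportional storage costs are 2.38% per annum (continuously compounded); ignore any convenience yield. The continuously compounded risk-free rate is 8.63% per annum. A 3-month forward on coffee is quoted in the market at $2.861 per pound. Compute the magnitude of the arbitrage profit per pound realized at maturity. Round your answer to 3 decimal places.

$0.013 per pound

Fair forward: F* = S·e^(carry·T), with carry = (r + u) = 0.0863 + 0.0238 = 0.1101
F* = 2.771 · e^(0.1101 × 3/12) = 2.771 · e^0.027525 = 2.771 × 1.027907 = $2.8483
Market $2.861 > fair $2.8483: forward overpriced → cash-and-carry (buy spot, short the forward).
At maturity, profit = |F_mkt − F*| = |2.861 − 2.8483| = $0.013 per pound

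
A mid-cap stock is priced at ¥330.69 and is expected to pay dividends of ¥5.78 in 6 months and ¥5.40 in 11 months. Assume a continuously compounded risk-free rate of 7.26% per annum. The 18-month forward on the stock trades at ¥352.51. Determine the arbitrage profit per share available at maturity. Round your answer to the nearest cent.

PV(dividends) I = 5.78·e^(−0.0726·6/12) + 5.40·e^(−0.0726·11/12) = 10.6263
Fair forward F* = (S − I)·e^(rT) = (330.69 − 10.6263)·e^0.108900 = 320.0637 × 1.115051 = 356.8873
Market ¥352.51 < fair 356.8873: forward underpriced → reverse cash-and-carry (short the stock, invest proceeds at r, pay the dividends, go long the forward).
Profit at T = |F_mkt − F*| = |352.51 − 356.8873| = ¥4.38 per share

¥4.38 per share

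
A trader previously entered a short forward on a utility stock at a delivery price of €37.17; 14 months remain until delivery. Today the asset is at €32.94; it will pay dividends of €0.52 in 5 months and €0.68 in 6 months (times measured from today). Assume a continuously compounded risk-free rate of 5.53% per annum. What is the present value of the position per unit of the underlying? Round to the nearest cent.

PV(remaining dividends) I = 0.52·e^(−0.0553·5/12) + 0.68·e^(−0.0553·6/12) = 1.1696
Current forward F = (S − I)·e^(rT) = (32.94 − 1.1696)·e^(0.0553·14/12) = 31.7704 × 1.066643 = 33.8877
Value (long) = (F − K)·e^(−rT) = (33.8877 − 37.17) × 0.937520 = -3.0772
Short position value = −(long value) = €3.08

€3.08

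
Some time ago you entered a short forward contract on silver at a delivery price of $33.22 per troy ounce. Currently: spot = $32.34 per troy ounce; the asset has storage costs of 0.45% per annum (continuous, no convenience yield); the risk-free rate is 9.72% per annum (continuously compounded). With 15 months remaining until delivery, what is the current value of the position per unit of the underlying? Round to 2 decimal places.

Current fair forward for the remaining 15 months: F = S·e^((r + u)·T), (r + u) = 0.0972 + 0.0045 = 0.1017
F = 32.34 · e^(0.1017 × 15/12) = 32.34 × 1.135559 = 36.7240
Value of long forward = (F − K)·e^(−rT) = (36.7240 − 33.22) · e^(−0.0972·15/12)
= 3.5040 × 0.885591 = 3.10
Short position value = −(long value) = -$3.10

-$3.10 per troy ounce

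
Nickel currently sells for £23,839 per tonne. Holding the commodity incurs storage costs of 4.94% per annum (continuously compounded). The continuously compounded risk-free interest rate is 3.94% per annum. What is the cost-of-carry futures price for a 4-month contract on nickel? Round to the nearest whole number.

£24,555 per tonne

Net carry = r + u − y = 0.0394 + 0.0494 − 0.0000 = 0.0888
F = S·e^((r+u−y)T) = 23839 · e^(0.0888 × 4/12) = 23839 · e^0.029600
= 23839 × 1.030042 = £24,555 per tonne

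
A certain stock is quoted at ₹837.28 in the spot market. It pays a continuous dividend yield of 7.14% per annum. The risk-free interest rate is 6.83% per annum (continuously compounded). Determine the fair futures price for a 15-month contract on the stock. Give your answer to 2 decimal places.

₹834.04

F = S·e^((r − q)T) = 837.28 · e^((0.0683 − 0.0714) × 15/12)
= 837.28 · e^-0.003875 = 837.28 × 0.996132
F = ₹834.04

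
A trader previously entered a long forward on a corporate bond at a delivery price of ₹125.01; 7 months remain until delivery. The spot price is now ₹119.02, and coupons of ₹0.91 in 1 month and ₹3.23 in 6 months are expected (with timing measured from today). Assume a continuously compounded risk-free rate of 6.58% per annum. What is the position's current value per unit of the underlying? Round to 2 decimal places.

-₹5.31

PV(remaining coupons) I = 0.91·e^(−0.0658·1/12) + 3.23·e^(−0.0658·6/12) = 4.0305
Current forward F = (S − I)·e^(rT) = (119.02 − 4.0305)·e^(0.0658·7/12) = 114.9895 × 1.039129 = 119.4889
Value (long) = (F − K)·e^(−rT) = (119.4889 − 125.01) × 0.962344 = -5.3132
Value = -₹5.31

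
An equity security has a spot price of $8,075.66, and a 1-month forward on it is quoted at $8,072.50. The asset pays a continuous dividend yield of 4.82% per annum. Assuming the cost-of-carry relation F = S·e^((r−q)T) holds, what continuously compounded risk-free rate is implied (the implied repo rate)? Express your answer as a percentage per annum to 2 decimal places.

From F = S·e^((r−q)T): (r − q) = ln(F/S)/T
ln(8072.50/8075.66) = ln(0.999609) = -0.000391
(r − q) = -0.000391 / (1/12) = -0.004692
r = ln(F/S)/T + q = -0.004692 + 0.0482 = 0.043508
r = 4.35%

4.35%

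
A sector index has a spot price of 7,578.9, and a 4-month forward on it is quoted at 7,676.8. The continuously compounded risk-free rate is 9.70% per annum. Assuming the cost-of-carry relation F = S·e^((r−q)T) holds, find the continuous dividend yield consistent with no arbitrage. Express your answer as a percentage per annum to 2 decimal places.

5.85%

From F = S·e^((r−q)T): (r − q) = ln(F/S)/T
ln(7676.8/7578.9) = ln(1.012917) = 0.012834
(r − q) = 0.012834 / (4/12) = 0.038502
q = r − ln(F/S)/T = 0.0970 − 0.038502 = 0.058498
q = 5.85%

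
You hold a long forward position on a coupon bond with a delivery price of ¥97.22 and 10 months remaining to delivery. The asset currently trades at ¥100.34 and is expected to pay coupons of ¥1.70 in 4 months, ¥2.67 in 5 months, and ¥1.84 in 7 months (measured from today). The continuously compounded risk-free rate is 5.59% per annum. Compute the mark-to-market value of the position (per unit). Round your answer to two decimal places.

¥1.49

PV(remaining coupons) I = 1.70·e^(−0.0559·4/12) + 2.67·e^(−0.0559·5/12) + 1.84·e^(−0.0559·7/12) = 6.0581
Current forward F = (S − I)·e^(rT) = (100.34 − 6.0581)·e^(0.0559·10/12) = 94.2819 × 1.047685 = 98.7777
Value (long) = (F − K)·e^(−rT) = (98.7777 − 97.22) × 0.954485 = 1.4868
Value = ¥1.49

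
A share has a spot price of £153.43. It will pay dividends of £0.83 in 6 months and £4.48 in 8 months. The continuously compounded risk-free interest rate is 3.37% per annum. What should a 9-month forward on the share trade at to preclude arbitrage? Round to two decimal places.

PV(dividends) I = 0.83·e^(−0.0337·6/12) + 4.48·e^(−0.0337·8/12)
I = 0.8161 + 4.3805 = 5.1966
F = (S − I)·e^(rT) = (153.43 − 5.1966) · e^(0.0337·9/12)
= 148.2334 · e^0.025275 = 148.2334 × 1.025597 = £152.03

£152.03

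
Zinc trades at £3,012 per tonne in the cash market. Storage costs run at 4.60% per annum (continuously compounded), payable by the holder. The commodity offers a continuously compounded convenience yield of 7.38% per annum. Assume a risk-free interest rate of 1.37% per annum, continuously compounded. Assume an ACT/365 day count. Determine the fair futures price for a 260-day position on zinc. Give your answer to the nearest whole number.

£2,982 per tonne

Net carry = r + u − y = 0.0137 + 0.0460 − 0.0738 = -0.0141
F = S·e^((r+u−y)T) = 3012 · e^(-0.0141 × 260/365) = 3012 · e^-0.010044
= 3012 × 0.990006 = £2,982 per tonne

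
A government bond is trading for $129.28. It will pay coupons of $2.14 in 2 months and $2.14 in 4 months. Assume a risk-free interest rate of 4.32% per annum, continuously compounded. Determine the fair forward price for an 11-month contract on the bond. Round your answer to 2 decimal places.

PV(coupons) I = 2.14·e^(−0.0432·2/12) + 2.14·e^(−0.0432·4/12)
I = 2.1246 + 2.1094 = 4.2340
F = (S − I)·e^(rT) = (129.28 − 4.2340) · e^(0.0432·11/12)
= 125.0460 · e^0.039600 = 125.0460 × 1.040395 = $130.10

$130.10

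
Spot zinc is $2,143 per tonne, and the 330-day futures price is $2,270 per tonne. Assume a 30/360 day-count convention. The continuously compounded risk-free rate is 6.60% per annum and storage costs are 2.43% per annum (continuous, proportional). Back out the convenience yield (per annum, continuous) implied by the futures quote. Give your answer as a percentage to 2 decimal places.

2.75%

F = S·e^((r+u−y)T) ⇒ (r+u−y) = ln(F/S)/T
ln(2270/2143) = 0.057573; /T ⇒ 0.062807
y = r + u − ln(F/S)/T = 0.0660 + 0.0243 − 0.062807 = 0.027493
y = 2.75%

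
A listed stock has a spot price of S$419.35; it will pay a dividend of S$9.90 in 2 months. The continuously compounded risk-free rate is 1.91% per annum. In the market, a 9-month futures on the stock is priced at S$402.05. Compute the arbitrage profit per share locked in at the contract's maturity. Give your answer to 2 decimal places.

S$13.34 per share

PV(dividends) I = 9.90·e^(−0.0191·2/12) = 9.8685
Fair futures F* = (S − I)·e^(rT) = (419.35 − 9.8685)·e^0.014325 = 409.4815 × 1.014428 = 415.3895
Market S$402.05 < fair 415.3895: forward underpriced → reverse cash-and-carry (short the stock, invest proceeds at r, pay the dividends, go long the forward).
Profit at T = |F_mkt − F*| = |402.05 − 415.3895| = S$13.34 per share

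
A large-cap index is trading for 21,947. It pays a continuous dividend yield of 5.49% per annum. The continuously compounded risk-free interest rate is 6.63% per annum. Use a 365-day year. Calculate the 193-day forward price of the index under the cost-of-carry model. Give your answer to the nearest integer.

22,080

F = S·e^((r − q)T) = 21947 · e^((0.0663 − 0.0549) × 193/365)
= 21947 · e^0.006028 = 21947 × 1.006046
F = 22,080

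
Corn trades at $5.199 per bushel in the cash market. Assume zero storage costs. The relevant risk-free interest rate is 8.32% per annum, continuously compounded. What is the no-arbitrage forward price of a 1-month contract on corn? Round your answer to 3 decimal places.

F = S·e^(rT) = 5.199 · e^(0.0832 × 1/12) = 5.199 · e^0.006933
= 5.199 × 1.006957 = $5.235 per bushel

$5.235 per bushel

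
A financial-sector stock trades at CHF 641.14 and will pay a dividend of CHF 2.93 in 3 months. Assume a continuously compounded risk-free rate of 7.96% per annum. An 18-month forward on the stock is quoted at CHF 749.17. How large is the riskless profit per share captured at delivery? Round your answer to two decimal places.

PV(dividends) I = 2.93·e^(−0.0796·3/12) = 2.8723
Fair forward F* = (S − I)·e^(rT) = (641.14 − 2.8723)·e^0.119400 = 638.2677 × 1.126821 = 719.2134
Market CHF 749.17 > fair 719.2134: forward overpriced → cash-and-carry (borrow at r, buy the stock and collect the dividends, short the forward).
Profit at T = |F_mkt − F*| = |749.17 − 719.2134| = CHF 29.96 per share

CHF 29.96 per share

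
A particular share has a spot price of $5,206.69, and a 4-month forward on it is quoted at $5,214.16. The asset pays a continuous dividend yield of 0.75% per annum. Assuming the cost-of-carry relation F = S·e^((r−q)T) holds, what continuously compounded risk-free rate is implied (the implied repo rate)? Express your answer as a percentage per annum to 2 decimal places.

From F = S·e^((r−q)T): (r − q) = ln(F/S)/T
ln(5214.16/5206.69) = ln(1.001435) = 0.001434
(r − q) = 0.001434 / (4/12) = 0.004302
r = ln(F/S)/T + q = 0.004302 + 0.0075 = 0.011802
r = 1.18%

1.18%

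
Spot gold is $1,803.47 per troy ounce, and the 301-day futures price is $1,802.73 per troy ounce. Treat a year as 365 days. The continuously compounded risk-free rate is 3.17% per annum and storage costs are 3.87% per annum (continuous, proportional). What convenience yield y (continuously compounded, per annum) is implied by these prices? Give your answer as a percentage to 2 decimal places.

7.09%

F = S·e^((r+u−y)T) ⇒ (r+u−y) = ln(F/S)/T
ln(1802.73/1803.47) = -0.000410; /T ⇒ -0.000497
y = r + u − ln(F/S)/T = 0.0317 + 0.0387 + 0.000497 = 0.070897
y = 7.09%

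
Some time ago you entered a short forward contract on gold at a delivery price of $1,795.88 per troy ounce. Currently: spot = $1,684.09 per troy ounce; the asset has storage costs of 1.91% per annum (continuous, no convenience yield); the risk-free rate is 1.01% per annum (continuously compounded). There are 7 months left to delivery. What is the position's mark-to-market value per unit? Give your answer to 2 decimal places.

$82.37 per troy ounce

Current fair forward for the remaining 7 months: F = S·e^((r + u)·T), (r + u) = 0.0101 + 0.0191 = 0.0292
F = 1684.09 · e^(0.0292 × 7/12) = 1684.09 × 1.01717923 = 1713.0214
Value of long forward = (F − K)·e^(−rT) = (1713.0214 − 1795.88) · e^(−0.0101·7/12)
= -82.8586 × 0.99412566 = -82.37
Short position value = −(long value) = $82.37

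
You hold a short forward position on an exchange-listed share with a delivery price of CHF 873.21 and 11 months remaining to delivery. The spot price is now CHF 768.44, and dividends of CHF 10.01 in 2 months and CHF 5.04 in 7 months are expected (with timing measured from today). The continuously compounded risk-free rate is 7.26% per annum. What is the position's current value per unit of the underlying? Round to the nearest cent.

PV(remaining dividends) I = 10.01·e^(−0.0726·2/12) + 5.04·e^(−0.0726·7/12) = 14.7206
Current forward F = (S − I)·e^(rT) = (768.44 − 14.7206)·e^(0.0726·11/12) = 753.7194 × 1.068814 = 805.5858
Value (long) = (F − K)·e^(−rT) = (805.5858 − 873.21) × 0.935616 = -63.2703
Short position value = −(long value) = CHF 63.27

CHF 63.27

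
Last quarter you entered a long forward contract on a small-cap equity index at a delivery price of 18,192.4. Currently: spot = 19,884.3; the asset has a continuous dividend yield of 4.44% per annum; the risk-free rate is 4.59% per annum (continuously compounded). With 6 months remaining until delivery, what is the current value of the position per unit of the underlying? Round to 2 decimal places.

1668.09

Current fair forward for the remaining 6 months: F = S·e^((r − q)·T), (r − q) = 0.0459 − 0.0444 = 0.0015
F = 19884.3 · e^(0.0015 × 6/12) = 19884.3 × 1.00075028 = 19899.2188
Value of long forward = (F − K)·e^(−rT) = (19899.2188 − 18192.4) · e^(−0.0459·6/12)
= 1706.8188 × 0.97731135 = 1668.09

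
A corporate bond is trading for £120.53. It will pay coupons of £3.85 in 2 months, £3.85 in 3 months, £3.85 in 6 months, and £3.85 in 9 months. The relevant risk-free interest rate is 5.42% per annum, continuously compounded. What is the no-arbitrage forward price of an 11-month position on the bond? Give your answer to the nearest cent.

£110.85

PV(coupons) I = 3.85·e^(−0.0542·2/12) + 3.85·e^(−0.0542·3/12) + 3.85·e^(−0.0542·6/12) + 3.85·e^(−0.0542·9/12)
I = 3.8154 + 3.7982 + 3.7471 + 3.6966 = 15.0573
F = (S − I)·e^(rT) = (120.53 − 15.0573) · e^(0.0542·11/12)
= 105.4727 · e^0.049683 = 105.4727 × 1.050938 = £110.85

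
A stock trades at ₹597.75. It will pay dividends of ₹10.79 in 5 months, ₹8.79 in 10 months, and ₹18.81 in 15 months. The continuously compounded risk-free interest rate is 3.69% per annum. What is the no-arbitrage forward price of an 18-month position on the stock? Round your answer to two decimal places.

PV(dividends) I = 10.79·e^(−0.0369·5/12) + 8.79·e^(−0.0369·10/12) + 18.81·e^(−0.0369·15/12)
I = 10.6254 + 8.5238 + 17.9621 = 37.1113
F = (S − I)·e^(rT) = (597.75 − 37.1113) · e^(0.0369·18/12)
= 560.6387 · e^0.055350 = 560.6387 × 1.056910 = ₹592.54

₹592.54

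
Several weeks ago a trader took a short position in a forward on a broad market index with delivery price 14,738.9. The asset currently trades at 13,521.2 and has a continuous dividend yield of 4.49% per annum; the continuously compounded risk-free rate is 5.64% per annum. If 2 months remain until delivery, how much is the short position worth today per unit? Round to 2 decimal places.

1180.61

Current fair forward for the remaining 2 months: F = S·e^((r − q)·T), (r − q) = 0.0564 − 0.0449 = 0.0115
F = 13521.2 · e^(0.0115 × 2/12) = 13521.2 × 1.00191850 = 13547.1404
Value of long forward = (F − K)·e^(−rT) = (13547.1404 − 14738.9) · e^(−0.0564·2/12)
= -1191.7596 × 0.99064404 = -1180.61
Short position value = −(long value) = 1180.61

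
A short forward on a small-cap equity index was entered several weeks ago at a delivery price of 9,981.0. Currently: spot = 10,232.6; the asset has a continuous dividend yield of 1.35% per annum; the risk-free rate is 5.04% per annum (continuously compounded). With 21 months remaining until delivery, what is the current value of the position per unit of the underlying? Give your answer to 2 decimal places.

Current fair forward for the remaining 21 months: F = S·e^((r − q)·T), (r − q) = 0.0504 − 0.0135 = 0.0369
F = 10232.6 · e^(0.0369 × 21/12) = 10232.6 × 1.06670558 = 10915.1715
Value of long forward = (F − K)·e^(−rT) = (10915.1715 − 9981.0) · e^(−0.0504·21/12)
= 934.1715 × 0.91557774 = 855.31
Short position value = −(long value) = -855.31

-855.31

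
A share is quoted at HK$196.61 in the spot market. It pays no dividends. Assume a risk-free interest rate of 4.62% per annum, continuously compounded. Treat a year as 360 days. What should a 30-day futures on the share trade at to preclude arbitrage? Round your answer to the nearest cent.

HK$197.37

F = S·e^(rT) = 196.61 · e^(0.0462 × 30/360)
= 196.61 · e^0.003850 = 196.61 × 1.003857
F = HK$197.37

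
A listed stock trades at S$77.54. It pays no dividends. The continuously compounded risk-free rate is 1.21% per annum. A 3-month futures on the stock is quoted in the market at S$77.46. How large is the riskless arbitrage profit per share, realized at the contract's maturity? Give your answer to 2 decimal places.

Fair futures: F* = S·e^(carry·T), with carry = r = 0.0121
F* = 77.54 · e^(0.0121 × 3/12) = 77.54 · e^0.003025 = 77.54 × 1.003030 = S$77.7749
Market S$77.46 < fair S$77.7749: forward underpriced → reverse cash-and-carry (short spot, go long the forward).
At maturity, profit = |F_mkt − F*| = |77.46 − 77.7749| = S$0.31 per share

S$0.31 per share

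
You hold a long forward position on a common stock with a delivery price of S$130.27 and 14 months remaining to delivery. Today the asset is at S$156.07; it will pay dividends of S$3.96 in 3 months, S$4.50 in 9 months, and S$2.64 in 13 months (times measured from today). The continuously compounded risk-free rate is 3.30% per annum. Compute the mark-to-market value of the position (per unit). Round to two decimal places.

PV(remaining dividends) I = 3.96·e^(−0.0330·3/12) + 4.50·e^(−0.0330·9/12) + 2.64·e^(−0.0330·13/12) = 10.8647
Current forward F = (S − I)·e^(rT) = (156.07 − 10.8647)·e^(0.0330·14/12) = 145.2053 × 1.039251 = 150.9048
Value (long) = (F − K)·e^(−rT) = (150.9048 − 130.27) × 0.962232 = 19.8555
Value = S$19.86

S$19.86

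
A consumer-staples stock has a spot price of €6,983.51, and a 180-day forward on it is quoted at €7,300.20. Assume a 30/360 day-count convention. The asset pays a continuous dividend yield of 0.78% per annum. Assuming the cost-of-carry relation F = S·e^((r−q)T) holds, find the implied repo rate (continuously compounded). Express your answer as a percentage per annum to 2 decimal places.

9.65%

From F = S·e^((r−q)T): (r − q) = ln(F/S)/T
ln(7300.20/6983.51) = ln(1.045348) = 0.044350
(r − q) = 0.044350 / (180/360) = 0.088700
r = ln(F/S)/T + q = 0.088700 + 0.0078 = 0.096500
r = 9.65%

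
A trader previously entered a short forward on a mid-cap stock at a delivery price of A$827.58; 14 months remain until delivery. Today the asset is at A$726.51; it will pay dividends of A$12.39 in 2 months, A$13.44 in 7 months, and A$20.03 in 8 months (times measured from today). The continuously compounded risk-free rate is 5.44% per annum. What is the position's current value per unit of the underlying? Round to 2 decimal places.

A$94.79

PV(remaining dividends) I = 12.39·e^(−0.0544·2/12) + 13.44·e^(−0.0544·7/12) + 20.03·e^(−0.0544·8/12) = 44.6150
Current forward F = (S − I)·e^(rT) = (726.51 − 44.6150)·e^(0.0544·14/12) = 681.8950 × 1.065524 = 726.5755
Value (long) = (F − K)·e^(−rT) = (726.5755 − 827.58) × 0.938505 = -94.7932
Short position value = −(long value) = A$94.79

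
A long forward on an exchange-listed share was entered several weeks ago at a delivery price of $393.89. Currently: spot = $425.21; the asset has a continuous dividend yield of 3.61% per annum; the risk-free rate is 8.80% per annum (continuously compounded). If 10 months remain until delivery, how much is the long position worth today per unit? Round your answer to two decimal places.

Current fair forward for the remaining 10 months: F = S·e^((r − q)·T), (r − q) = 0.0880 − 0.0361 = 0.0519
F = 425.21 · e^(0.0519 × 10/12) = 425.21 × 1.044199 = 444.0039
Value of long forward = (F − K)·e^(−rT) = (444.0039 − 393.89) · e^(−0.0880·10/12)
= 50.1139 × 0.929291 = 46.57

$46.57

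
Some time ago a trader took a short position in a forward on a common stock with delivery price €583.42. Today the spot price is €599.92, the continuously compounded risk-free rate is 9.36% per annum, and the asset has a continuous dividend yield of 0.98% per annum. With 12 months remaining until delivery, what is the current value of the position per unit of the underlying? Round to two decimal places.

Current fair forward for the remaining 12 months: F = S·e^((r − q)·T), (r − q) = 0.0936 − 0.0098 = 0.0838
F = 599.92 · e^(0.0838 × 12/12) = 599.92 × 1.087411 = 652.3596
Value of long forward = (F − K)·e^(−rT) = (652.3596 − 583.42) · e^(−0.0936·12/12)
= 68.9396 × 0.910647 = 62.78
Short position value = −(long value) = -€62.78

-€62.78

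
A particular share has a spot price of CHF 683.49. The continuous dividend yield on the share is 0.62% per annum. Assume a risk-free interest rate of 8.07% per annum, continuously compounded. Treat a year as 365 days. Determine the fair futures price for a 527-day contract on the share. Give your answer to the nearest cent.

F = S·e^((r − q)T) = 683.49 · e^((0.0807 − 0.0062) × 527/365)
= 683.49 · e^0.107566 = 683.49 × 1.113564
F = CHF 761.11

CHF 761.11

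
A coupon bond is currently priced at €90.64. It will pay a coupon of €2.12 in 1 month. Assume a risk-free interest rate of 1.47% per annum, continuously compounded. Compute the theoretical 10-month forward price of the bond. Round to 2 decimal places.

PV(coupons) I = 2.12·e^(−0.0147·1/12)
I = 2.1174
F = (S − I)·e^(rT) = (90.64 − 2.1174) · e^(0.0147·10/12)
= 88.5226 · e^0.012250 = 88.5226 × 1.012325 = €89.61

€89.61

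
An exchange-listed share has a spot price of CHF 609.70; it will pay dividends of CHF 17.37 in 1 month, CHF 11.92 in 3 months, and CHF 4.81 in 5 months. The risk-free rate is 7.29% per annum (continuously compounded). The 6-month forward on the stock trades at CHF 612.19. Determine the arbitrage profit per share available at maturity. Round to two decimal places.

CHF 14.74 per share

PV(dividends) I = 17.37·e^(−0.0729·1/12) + 11.92·e^(−0.0729·3/12) + 4.81·e^(−0.0729·5/12) = 33.6356
Fair forward F* = (S − I)·e^(rT) = (609.70 − 33.6356)·e^0.036450 = 576.0644 × 1.037122 = 597.4491
Market CHF 612.19 > fair 597.4491: forward overpriced → cash-and-carry (borrow at r, buy the stock and collect the dividends, short the forward).
Profit at T = |F_mkt − F*| = |612.19 − 597.4491| = CHF 14.74 per share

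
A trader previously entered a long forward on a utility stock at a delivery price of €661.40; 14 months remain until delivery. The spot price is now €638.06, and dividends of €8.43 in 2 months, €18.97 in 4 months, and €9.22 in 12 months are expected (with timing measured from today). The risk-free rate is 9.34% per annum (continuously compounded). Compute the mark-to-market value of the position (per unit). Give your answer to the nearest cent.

PV(remaining dividends) I = 8.43·e^(−0.0934·2/12) + 18.97·e^(−0.0934·4/12) + 9.22·e^(−0.0934·12/12) = 35.0861
Current forward F = (S − I)·e^(rT) = (638.06 − 35.0861)·e^(0.0934·14/12) = 602.9739 × 1.115125 = 672.3913
Value (long) = (F − K)·e^(−rT) = (672.3913 − 661.40) × 0.896760 = 9.8566
Value = €9.86

€9.86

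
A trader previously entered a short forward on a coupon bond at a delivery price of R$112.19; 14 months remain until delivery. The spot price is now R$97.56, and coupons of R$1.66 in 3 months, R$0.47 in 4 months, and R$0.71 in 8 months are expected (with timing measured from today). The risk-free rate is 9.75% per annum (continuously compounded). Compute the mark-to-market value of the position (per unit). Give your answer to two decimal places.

PV(remaining coupons) I = 1.66·e^(−0.0975·3/12) + 0.47·e^(−0.0975·4/12) + 0.71·e^(−0.0975·8/12) = 2.7403
Current forward F = (S − I)·e^(rT) = (97.56 − 2.7403)·e^(0.0975·14/12) = 94.8197 × 1.120472 = 106.2428
Value (long) = (F − K)·e^(−rT) = (106.2428 − 112.19) × 0.892481 = -5.3078
Short position value = −(long value) = R$5.31

R$5.31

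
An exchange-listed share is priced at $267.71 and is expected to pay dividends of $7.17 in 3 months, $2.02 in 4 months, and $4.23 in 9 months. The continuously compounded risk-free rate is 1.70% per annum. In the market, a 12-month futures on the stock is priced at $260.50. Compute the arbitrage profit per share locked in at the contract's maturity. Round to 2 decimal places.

PV(dividends) I = 7.17·e^(−0.0170·3/12) + 2.02·e^(−0.0170·4/12) + 4.23·e^(−0.0170·9/12) = 13.3246
Fair futures F* = (S − I)·e^(rT) = (267.71 − 13.3246)·e^0.017000 = 254.3854 × 1.017145 = 258.7468
Market $260.50 > fair 258.7468: forward overpriced → cash-and-carry (borrow at r, buy the stock and collect the dividends, short the forward).
Profit at T = |F_mkt − F*| = |260.50 − 258.7468| = $1.75 per share

$1.75 per share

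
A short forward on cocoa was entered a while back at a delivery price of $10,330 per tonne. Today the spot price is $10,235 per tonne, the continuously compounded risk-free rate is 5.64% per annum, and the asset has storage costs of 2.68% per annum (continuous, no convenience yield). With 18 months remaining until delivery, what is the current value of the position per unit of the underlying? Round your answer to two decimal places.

-$1162.80 per tonne

Current fair forward for the remaining 18 months: F = S·e^((r + u)·T), (r + u) = 0.0564 + 0.0268 = 0.0832
F = 10235 · e^(0.0832 × 18/12) = 10235 × 1.13292185 = 11595.4551
Value of long forward = (F − K)·e^(−rT) = (11595.4551 − 10330) · e^(−0.0564·18/12)
= 1265.4551 × 0.91887976 = 1162.80
Short position value = −(long value) = -$1162.80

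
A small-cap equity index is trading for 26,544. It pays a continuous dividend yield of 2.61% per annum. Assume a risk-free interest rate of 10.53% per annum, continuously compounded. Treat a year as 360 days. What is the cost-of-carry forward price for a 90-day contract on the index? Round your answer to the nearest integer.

27,075

F = S·e^((r − q)T) = 26544 · e^((0.1053 − 0.0261) × 90/360)
= 26544 · e^0.019800 = 26544 × 1.019997
F = 27,075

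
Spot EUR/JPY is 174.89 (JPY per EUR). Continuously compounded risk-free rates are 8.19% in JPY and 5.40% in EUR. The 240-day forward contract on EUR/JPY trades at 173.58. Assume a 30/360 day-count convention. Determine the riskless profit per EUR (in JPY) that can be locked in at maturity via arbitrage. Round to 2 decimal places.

Fair forward: F* = S·e^(carry·T), with carry = (r_JPY − r_EUR) = 0.0819 − 0.0540 = 0.0279
F* = 174.89 · e^(0.0279 × 240/360) = 174.89 · e^0.018600 = 174.89 × 1.018774 = 178.1734
Market 173.58 < fair 178.1734: forward underpriced → reverse cash-and-carry (short spot, go long the forward).
At maturity, profit = |F_mkt − F*| = |173.58 − 178.1734| = 4.59 per EUR (in JPY)

4.59 per EUR (in JPY)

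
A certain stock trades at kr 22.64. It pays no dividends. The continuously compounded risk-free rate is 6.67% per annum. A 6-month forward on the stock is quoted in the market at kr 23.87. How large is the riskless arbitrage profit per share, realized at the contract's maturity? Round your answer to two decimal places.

Fair forward: F* = S·e^(carry·T), with carry = r = 0.0667
F* = 22.64 · e^(0.0667 × 6/12) = 22.64 · e^0.033350 = 22.64 × 1.033912 = kr 23.4078
Market kr 23.87 > fair kr 23.4078: forward overpriced → cash-and-carry (buy spot, short the forward).
At maturity, profit = |F_mkt − F*| = |23.87 − 23.4078| = kr 0.46 per share

kr 0.46 per share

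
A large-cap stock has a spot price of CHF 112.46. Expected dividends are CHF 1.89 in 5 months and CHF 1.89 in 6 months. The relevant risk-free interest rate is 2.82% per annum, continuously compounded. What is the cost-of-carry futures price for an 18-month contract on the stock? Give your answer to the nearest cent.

CHF 113.43

PV(dividends) I = 1.89·e^(−0.0282·5/12) + 1.89·e^(−0.0282·6/12)
I = 1.8679 + 1.8635 = 3.7314
F = (S − I)·e^(rT) = (112.46 − 3.7314) · e^(0.0282·18/12)
= 108.7286 · e^0.042300 = 108.7286 × 1.043207 = CHF 113.43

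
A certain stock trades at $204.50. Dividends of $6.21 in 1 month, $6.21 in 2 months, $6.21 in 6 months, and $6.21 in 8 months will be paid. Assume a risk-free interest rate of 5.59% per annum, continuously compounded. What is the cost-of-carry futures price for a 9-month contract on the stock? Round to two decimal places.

PV(dividends) I = 6.21·e^(−0.0559·1/12) + 6.21·e^(−0.0559·2/12) + 6.21·e^(−0.0559·6/12) + 6.21·e^(−0.0559·8/12)
I = 6.1811 + 6.1524 + 6.0388 + 5.9828 = 24.3551
F = (S − I)·e^(rT) = (204.50 − 24.3551) · e^(0.0559·9/12)
= 180.1449 · e^0.041925 = 180.1449 × 1.042816 = $187.86

$187.86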